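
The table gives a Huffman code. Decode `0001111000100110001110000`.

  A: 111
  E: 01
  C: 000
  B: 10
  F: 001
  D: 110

Read left to right; each codeword is recognised as soon as it completes (prefix code):
  000→C | 111→A | 10→B | 001→F | 001→F | 10→B | 001→F | 110→D | 000→C
Decoded message: CABFFBFDC

CABFFBFDC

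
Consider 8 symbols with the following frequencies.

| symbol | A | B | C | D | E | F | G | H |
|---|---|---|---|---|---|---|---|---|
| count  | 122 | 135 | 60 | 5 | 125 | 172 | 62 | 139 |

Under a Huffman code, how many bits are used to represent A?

3

Repeatedly merge the two smallest:
combine D(5), C(60) → 65
combine G(62), 65 → 127
combine A(122), E(125) → 247
combine 127, B(135) → 262
combine H(139), F(172) → 311
combine 247, 262 → 509
combine 311, 509 → 820
A sits 3 levels below the root, so its codeword is 3 bits.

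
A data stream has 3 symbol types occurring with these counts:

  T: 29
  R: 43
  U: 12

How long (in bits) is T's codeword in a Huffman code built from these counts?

2

Build the tree from the bottom:
merge U(12) and T(29): 41
merge 41 and R(43): 84
The subtree containing T is merged 2 times, so code length = 2.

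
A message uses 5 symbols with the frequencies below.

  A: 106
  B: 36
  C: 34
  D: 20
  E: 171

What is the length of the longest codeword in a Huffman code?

4

Merge the two lowest-weight nodes at each step:
D(20) + C(34) → 54
B(36) + 54 → 90
90 + A(106) → 196
E(171) + 196 → 367
Maximum depth reached is 4.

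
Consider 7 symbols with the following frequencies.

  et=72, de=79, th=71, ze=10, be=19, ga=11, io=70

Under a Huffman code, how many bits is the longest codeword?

Merge the two lowest-weight nodes at each step:
combine ze(10), ga(11) → 21
combine be(19), 21 → 40
combine 40, io(70) → 110
combine th(71), et(72) → 143
combine de(79), 110 → 189
combine 143, 189 → 332
The first pair merged (ze, ga) ends up deepest, at depth 5.

5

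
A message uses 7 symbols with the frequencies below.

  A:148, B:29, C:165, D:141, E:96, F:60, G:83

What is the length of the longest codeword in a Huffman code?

4

Merge the two lowest-weight nodes at each step:
combine B(29), F(60) → 89
combine G(83), 89 → 172
combine E(96), D(141) → 237
combine A(148), C(165) → 313
combine 172, 237 → 409
combine 313, 409 → 722
The first pair merged (B, F) ends up deepest, at depth 4.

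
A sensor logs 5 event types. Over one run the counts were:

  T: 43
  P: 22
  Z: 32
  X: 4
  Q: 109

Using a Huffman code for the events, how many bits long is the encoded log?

395

Build the Huffman tree bottom-up:
combine X(4), P(22) → 26
combine 26, Z(32) → 58
combine T(43), 58 → 101
combine 101, Q(109) → 210
The encoded length is the sum of every internal node's weight: 26 + 58 + 101 + 210 = 395 bits.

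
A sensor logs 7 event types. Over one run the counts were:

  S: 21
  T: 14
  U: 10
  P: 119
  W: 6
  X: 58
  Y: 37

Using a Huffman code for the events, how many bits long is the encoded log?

596

Build the Huffman tree bottom-up:
merge W(6) and U(10): 16
merge T(14) and 16: 30
merge S(21) and 30: 51
merge Y(37) and 51: 88
merge X(58) and 88: 146
merge P(119) and 146: 265
Total encoded bits = sum of merged weights = 16 + 30 + 51 + 88 + 146 + 265 = 596.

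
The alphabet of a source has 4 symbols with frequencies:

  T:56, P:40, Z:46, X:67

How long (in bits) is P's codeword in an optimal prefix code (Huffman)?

2

Build the tree from the bottom:
merge P(40) and Z(46): 86
merge T(56) and X(67): 123
merge 86 and 123: 209
P's leaf is at depth 2, giving a 2-bit codeword.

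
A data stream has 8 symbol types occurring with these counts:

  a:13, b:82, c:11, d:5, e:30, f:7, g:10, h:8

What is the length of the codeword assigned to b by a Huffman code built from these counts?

1

Repeatedly merge the two smallest:
merge d(5) and f(7): 12
merge h(8) and g(10): 18
merge c(11) and 12: 23
merge a(13) and 18: 31
merge 23 and e(30): 53
merge 31 and 53: 84
merge b(82) and 84: 166
b is merged only at the final step, so code length = 1.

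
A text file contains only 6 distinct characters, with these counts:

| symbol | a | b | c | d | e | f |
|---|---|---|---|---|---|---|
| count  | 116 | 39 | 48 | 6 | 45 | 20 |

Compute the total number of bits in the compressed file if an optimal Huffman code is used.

616

Build the Huffman tree bottom-up:
d(6) + f(20) → 26
26 + b(39) → 65
e(45) + c(48) → 93
65 + 93 → 158
a(116) + 158 → 274
Each symbol's bit-cost is frequency × depth; summing gives 616 bits (equivalently 26 + 65 + 93 + 158 + 274).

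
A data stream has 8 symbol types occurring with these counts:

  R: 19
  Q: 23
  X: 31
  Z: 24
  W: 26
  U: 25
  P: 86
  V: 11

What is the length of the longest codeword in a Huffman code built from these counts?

4

Merge the two lowest-weight nodes at each step:
V(11) + R(19) → 30
Q(23) + Z(24) → 47
U(25) + W(26) → 51
30 + X(31) → 61
47 + 51 → 98
61 + P(86) → 147
98 + 147 → 245
Maximum depth reached is 4.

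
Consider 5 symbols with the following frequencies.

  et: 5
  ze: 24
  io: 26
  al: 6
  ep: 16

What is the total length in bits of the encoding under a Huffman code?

Build the Huffman tree bottom-up:
merge et(5) and al(6): 11
merge 11 and ep(16): 27
merge ze(24) and io(26): 50
merge 27 and 50: 77
The encoded length is the sum of every internal node's weight: 11 + 27 + 50 + 77 = 165 bits.

165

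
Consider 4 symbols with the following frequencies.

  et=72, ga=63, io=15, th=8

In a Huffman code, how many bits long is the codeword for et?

Repeatedly merge the two smallest:
combine th(8), io(15) → 23
combine 23, ga(63) → 86
combine et(72), 86 → 158
et is a child of the root — depth 1, so its codeword is a single bit.

1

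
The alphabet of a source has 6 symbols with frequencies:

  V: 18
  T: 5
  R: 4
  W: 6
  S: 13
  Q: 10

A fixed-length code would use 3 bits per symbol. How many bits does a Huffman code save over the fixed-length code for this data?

32

Fixed-length: 3 bits × 56 symbols = 168 bits.
Huffman merges:
R(4) + T(5) → 9
W(6) + 9 → 15
Q(10) + S(13) → 23
15 + V(18) → 33
23 + 33 → 56
Huffman total = 9 + 15 + 23 + 33 + 56 = 136 bits.
Saving = 168 − 136 = 32 bits.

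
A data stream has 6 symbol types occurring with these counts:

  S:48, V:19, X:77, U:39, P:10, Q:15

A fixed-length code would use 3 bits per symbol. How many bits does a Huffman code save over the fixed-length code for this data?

Fixed-length: 3 bits × 208 symbols = 624 bits.
Huffman merges:
P(10) + Q(15) → 25
V(19) + 25 → 44
U(39) + 44 → 83
S(48) + X(77) → 125
83 + 125 → 208
Huffman total = 25 + 44 + 83 + 125 + 208 = 485 bits.
Saving = 624 − 485 = 139 bits.

139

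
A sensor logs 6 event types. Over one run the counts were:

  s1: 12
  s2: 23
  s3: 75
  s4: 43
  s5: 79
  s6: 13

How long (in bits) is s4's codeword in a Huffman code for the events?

Repeatedly merge the two smallest:
merge s1(12) and s6(13): 25
merge s2(23) and 25: 48
merge s4(43) and 48: 91
merge s3(75) and s5(79): 154
merge 91 and 154: 245
The subtree containing s4 is merged 2 times, so code length = 2.

2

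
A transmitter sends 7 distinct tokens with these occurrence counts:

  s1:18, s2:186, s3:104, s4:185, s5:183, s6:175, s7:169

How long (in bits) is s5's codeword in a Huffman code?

Huffman merges, smallest pair first:
combine s1(18), s3(104) → 122
combine 122, s7(169) → 291
combine s6(175), s5(183) → 358
combine s4(185), s2(186) → 371
combine 291, 358 → 649
combine 371, 649 → 1020
s5's leaf is at depth 3, giving a 3-bit codeword.

3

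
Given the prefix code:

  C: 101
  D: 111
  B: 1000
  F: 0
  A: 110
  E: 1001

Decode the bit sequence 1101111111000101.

ADDBC

Read left to right; each codeword is recognised as soon as it completes (prefix code):
  110→A | 111→D | 111→D | 1000→B | 101→C
Decoded message: ADDBC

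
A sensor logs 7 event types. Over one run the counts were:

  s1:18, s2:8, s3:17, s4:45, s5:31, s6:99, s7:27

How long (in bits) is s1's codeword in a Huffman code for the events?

4

Huffman merges, smallest pair first:
s2(8) + s3(17) → 25
s1(18) + 25 → 43
s7(27) + s5(31) → 58
43 + s4(45) → 88
58 + 88 → 146
s6(99) + 146 → 245
s1 sits 4 levels below the root, so its codeword is 4 bits.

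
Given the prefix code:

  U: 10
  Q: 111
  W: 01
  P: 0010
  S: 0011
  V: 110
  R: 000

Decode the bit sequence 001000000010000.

Read left to right; each codeword is recognised as soon as it completes (prefix code):
  0010→P | 000→R | 000→R | 10→U | 000→R
Decoded message: PRRUR

PRRUR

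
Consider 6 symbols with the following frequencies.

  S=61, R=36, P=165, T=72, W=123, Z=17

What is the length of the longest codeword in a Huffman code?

Merge the two lowest-weight nodes at each step:
combine Z(17), R(36) → 53
combine 53, S(61) → 114
combine T(72), 114 → 186
combine W(123), P(165) → 288
combine 186, 288 → 474
The first pair merged (Z, R) ends up deepest, at depth 4.

4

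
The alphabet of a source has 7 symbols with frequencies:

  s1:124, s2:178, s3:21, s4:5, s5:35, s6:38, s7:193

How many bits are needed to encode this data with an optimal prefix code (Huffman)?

1374

Greedily combine the two least-frequent nodes:
combine s4(5), s3(21) → 26
combine 26, s5(35) → 61
combine s6(38), 61 → 99
combine 99, s1(124) → 223
combine s2(178), s7(193) → 371
combine 223, 371 → 594
Total encoded bits = sum of merged weights = 26 + 61 + 99 + 223 + 371 + 594 = 1374.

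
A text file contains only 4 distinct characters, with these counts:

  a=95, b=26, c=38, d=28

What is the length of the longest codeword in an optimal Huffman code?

3

Merge the two lowest-weight nodes at each step:
b(26) + d(28) → 54
c(38) + 54 → 92
92 + a(95) → 187
The first pair merged (b, d) ends up deepest, at depth 3.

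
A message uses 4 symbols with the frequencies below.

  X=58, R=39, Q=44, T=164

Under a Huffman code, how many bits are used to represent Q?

Repeatedly merge the two smallest:
merge R(39) and Q(44): 83
merge X(58) and 83: 141
merge 141 and T(164): 305
Q sits 3 levels below the root, so its codeword is 3 bits.

3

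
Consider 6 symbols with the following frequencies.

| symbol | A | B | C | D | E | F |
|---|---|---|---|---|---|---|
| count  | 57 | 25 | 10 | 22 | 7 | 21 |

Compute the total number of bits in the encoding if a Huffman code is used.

Greedily combine the two least-frequent nodes:
E(7) + C(10) → 17
17 + F(21) → 38
D(22) + B(25) → 47
38 + 47 → 85
A(57) + 85 → 142
The encoded length is the sum of every internal node's weight: 17 + 38 + 47 + 85 + 142 = 329 bits.

329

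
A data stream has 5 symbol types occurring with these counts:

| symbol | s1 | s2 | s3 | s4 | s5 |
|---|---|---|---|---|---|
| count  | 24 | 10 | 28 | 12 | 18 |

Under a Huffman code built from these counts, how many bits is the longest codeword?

3

Merge the two lowest-weight nodes at each step:
s2(10) + s4(12) → 22
s5(18) + 22 → 40
s1(24) + s3(28) → 52
40 + 52 → 92
The first pair merged (s2, s4) ends up deepest, at depth 3.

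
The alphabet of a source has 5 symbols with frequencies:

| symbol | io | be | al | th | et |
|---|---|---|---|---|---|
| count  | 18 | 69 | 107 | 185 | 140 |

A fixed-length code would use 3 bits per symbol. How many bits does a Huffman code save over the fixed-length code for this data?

Fixed-length: 3 bits × 519 symbols = 1557 bits.
Huffman merges:
merge io(18) and be(69): 87
merge 87 and al(107): 194
merge et(140) and th(185): 325
merge 194 and 325: 519
Huffman total = 87 + 194 + 325 + 519 = 1125 bits.
Saving = 1557 − 1125 = 432 bits.

432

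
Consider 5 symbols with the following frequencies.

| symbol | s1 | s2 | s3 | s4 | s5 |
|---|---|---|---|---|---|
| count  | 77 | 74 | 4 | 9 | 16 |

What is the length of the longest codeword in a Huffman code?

Merge the two lowest-weight nodes at each step:
s3(4) + s4(9) → 13
13 + s5(16) → 29
29 + s2(74) → 103
s1(77) + 103 → 180
The first pair merged (s3, s4) ends up deepest, at depth 4.

4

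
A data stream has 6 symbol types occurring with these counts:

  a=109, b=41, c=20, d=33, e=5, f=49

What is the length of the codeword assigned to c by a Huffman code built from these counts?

4

Huffman merges, smallest pair first:
combine e(5), c(20) → 25
combine 25, d(33) → 58
combine b(41), f(49) → 90
combine 58, 90 → 148
combine a(109), 148 → 257
c sits 4 levels below the root, so its codeword is 4 bits.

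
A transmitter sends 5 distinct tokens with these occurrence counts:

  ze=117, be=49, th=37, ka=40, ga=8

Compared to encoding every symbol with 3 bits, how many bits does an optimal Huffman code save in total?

238

Fixed-length: 3 bits × 251 symbols = 753 bits.
Huffman merges:
ga(8) + th(37) → 45
ka(40) + 45 → 85
be(49) + 85 → 134
ze(117) + 134 → 251
Huffman total = 45 + 85 + 134 + 251 = 515 bits.
Saving = 753 − 515 = 238 bits.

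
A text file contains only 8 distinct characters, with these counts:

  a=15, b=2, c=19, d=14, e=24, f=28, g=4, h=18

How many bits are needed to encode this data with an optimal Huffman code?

346

Build the Huffman tree bottom-up:
combine b(2), g(4) → 6
combine 6, d(14) → 20
combine a(15), h(18) → 33
combine c(19), 20 → 39
combine e(24), f(28) → 52
combine 33, 39 → 72
combine 52, 72 → 124
Total encoded bits = sum of merged weights = 6 + 20 + 33 + 39 + 52 + 72 + 124 = 346.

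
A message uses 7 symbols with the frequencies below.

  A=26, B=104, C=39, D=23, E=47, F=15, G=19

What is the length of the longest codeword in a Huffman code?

4

Merge the two lowest-weight nodes at each step:
F(15) + G(19) → 34
D(23) + A(26) → 49
34 + C(39) → 73
E(47) + 49 → 96
73 + 96 → 169
B(104) + 169 → 273
The first pair merged (F, G) ends up deepest, at depth 4.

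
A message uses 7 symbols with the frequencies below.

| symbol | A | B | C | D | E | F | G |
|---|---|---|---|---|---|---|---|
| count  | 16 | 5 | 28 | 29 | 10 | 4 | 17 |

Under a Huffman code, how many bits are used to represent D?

2

Build the tree from the bottom:
merge F(4) and B(5): 9
merge 9 and E(10): 19
merge A(16) and G(17): 33
merge 19 and C(28): 47
merge D(29) and 33: 62
merge 47 and 62: 109
The subtree containing D is merged 2 times, so code length = 2.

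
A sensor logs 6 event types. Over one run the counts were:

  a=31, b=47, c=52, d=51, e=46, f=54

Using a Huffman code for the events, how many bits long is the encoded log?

737

Build the Huffman tree bottom-up:
combine a(31), e(46) → 77
combine b(47), d(51) → 98
combine c(52), f(54) → 106
combine 77, 98 → 175
combine 106, 175 → 281
Each symbol's bit-cost is frequency × depth; summing gives 737 bits (equivalently 77 + 98 + 106 + 175 + 281).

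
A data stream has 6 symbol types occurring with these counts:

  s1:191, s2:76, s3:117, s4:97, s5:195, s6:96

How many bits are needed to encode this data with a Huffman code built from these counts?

Merge the two smallest weights repeatedly:
s2(76) + s6(96) → 172
s4(97) + s3(117) → 214
172 + s1(191) → 363
s5(195) + 214 → 409
363 + 409 → 772
Each symbol's bit-cost is frequency × depth; summing gives 1930 bits (equivalently 172 + 214 + 363 + 409 + 772).

1930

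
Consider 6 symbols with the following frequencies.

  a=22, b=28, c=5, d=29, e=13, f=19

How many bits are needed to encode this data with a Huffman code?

287

Merge the two smallest weights repeatedly:
merge c(5) and e(13): 18
merge 18 and f(19): 37
merge a(22) and b(28): 50
merge d(29) and 37: 66
merge 50 and 66: 116
Each symbol's bit-cost is frequency × depth; summing gives 287 bits (equivalently 18 + 37 + 50 + 66 + 116).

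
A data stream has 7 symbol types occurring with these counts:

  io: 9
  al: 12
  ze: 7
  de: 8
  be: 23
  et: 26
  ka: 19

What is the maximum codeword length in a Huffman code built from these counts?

4

Merge the two lowest-weight nodes at each step:
ze(7) + de(8) → 15
io(9) + al(12) → 21
15 + ka(19) → 34
21 + be(23) → 44
et(26) + 34 → 60
44 + 60 → 104
Maximum depth reached is 4.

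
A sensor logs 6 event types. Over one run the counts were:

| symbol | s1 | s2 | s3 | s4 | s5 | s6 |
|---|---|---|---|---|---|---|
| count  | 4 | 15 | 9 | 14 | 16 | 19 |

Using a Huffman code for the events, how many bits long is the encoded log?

194

Merge the two smallest weights repeatedly:
merge s1(4) and s3(9): 13
merge 13 and s4(14): 27
merge s2(15) and s5(16): 31
merge s6(19) and 27: 46
merge 31 and 46: 77
Total encoded bits = sum of merged weights = 13 + 27 + 31 + 46 + 77 = 194.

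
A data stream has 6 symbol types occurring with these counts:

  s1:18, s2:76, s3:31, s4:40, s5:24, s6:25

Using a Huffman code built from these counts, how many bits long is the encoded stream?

526

Merge the two smallest weights repeatedly:
merge s1(18) and s5(24): 42
merge s6(25) and s3(31): 56
merge s4(40) and 42: 82
merge 56 and s2(76): 132
merge 82 and 132: 214
The encoded length is the sum of every internal node's weight: 42 + 56 + 82 + 132 + 214 = 526 bits.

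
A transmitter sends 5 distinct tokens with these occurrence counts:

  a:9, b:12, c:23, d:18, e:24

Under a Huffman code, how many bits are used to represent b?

3

Repeatedly merge the two smallest:
merge a(9) and b(12): 21
merge d(18) and 21: 39
merge c(23) and e(24): 47
merge 39 and 47: 86
b sits 3 levels below the root, so its codeword is 3 bits.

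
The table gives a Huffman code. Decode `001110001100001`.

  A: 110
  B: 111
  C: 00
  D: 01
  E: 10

Read left to right; each codeword is recognised as soon as it completes (prefix code):
  00→C | 111→B | 00→C | 01→D | 10→E | 00→C | 01→D
Decoded message: CBCDECD

CBCDECD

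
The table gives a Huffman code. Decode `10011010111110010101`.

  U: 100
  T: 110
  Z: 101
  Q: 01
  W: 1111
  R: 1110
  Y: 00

Read left to right; each codeword is recognised as soon as it completes (prefix code):
  100→U | 110→T | 101→Z | 1111→W | 00→Y | 101→Z | 01→Q
Decoded message: UTZWYZQ

UTZWYZQ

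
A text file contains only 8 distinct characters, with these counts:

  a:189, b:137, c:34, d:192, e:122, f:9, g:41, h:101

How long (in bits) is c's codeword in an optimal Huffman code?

5

Build the tree from the bottom:
f(9) + c(34) → 43
g(41) + 43 → 84
84 + h(101) → 185
e(122) + b(137) → 259
185 + a(189) → 374
d(192) + 259 → 451
374 + 451 → 825
The subtree containing c is merged 5 times, so code length = 5.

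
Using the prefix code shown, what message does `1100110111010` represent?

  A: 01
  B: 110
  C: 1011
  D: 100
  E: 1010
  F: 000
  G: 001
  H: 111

BACE

Read left to right; each codeword is recognised as soon as it completes (prefix code):
  110→B | 01→A | 1011→C | 1010→E
Decoded message: BACE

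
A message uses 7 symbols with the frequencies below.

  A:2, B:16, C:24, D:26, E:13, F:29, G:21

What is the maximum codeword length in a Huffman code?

Merge the two lowest-weight nodes at each step:
A(2) + E(13) → 15
15 + B(16) → 31
G(21) + C(24) → 45
D(26) + F(29) → 55
31 + 45 → 76
55 + 76 → 131
The first pair merged (A, E) ends up deepest, at depth 4.

4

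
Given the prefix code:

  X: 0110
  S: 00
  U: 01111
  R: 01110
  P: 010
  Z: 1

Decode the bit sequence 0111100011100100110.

Read left to right; each codeword is recognised as soon as it completes (prefix code):
  01111→U | 00→S | 01110→R | 010→P | 0110→X
Decoded message: USRPX

USRPX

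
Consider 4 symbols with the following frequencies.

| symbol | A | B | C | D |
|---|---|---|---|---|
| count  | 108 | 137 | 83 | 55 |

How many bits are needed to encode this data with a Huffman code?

Greedily combine the two least-frequent nodes:
D(55) + C(83) → 138
A(108) + B(137) → 245
138 + 245 → 383
Each symbol's bit-cost is frequency × depth; summing gives 766 bits (equivalently 138 + 245 + 383).

766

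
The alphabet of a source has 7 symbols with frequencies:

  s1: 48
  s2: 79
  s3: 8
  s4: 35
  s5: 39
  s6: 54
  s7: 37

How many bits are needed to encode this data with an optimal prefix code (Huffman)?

Merge the two smallest weights repeatedly:
s3(8) + s4(35) → 43
s7(37) + s5(39) → 76
43 + s1(48) → 91
s6(54) + 76 → 130
s2(79) + 91 → 170
130 + 170 → 300
Total encoded bits = sum of merged weights = 43 + 76 + 91 + 130 + 170 + 300 = 810.

810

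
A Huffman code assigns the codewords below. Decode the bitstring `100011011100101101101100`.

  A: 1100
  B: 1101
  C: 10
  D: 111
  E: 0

Read left to right; each codeword is recognised as soon as it completes (prefix code):
  10→C | 0→E | 0→E | 1101→B | 1100→A | 10→C | 1101→B | 10→C | 1100→A
Decoded message: CEEBACBCA

CEEBACBCA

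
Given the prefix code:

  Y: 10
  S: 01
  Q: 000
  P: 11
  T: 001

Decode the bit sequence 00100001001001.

Read left to right; each codeword is recognised as soon as it completes (prefix code):
  001→T | 000→Q | 01→S | 001→T | 001→T
Decoded message: TQSTT

TQSTT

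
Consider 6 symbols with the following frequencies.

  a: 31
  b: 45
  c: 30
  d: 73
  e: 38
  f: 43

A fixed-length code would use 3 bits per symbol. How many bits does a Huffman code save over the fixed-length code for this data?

Fixed-length: 3 bits × 260 symbols = 780 bits.
Huffman merges:
combine c(30), a(31) → 61
combine e(38), f(43) → 81
combine b(45), 61 → 106
combine d(73), 81 → 154
combine 106, 154 → 260
Huffman total = 61 + 81 + 106 + 154 + 260 = 662 bits.
Saving = 780 − 662 = 118 bits.

118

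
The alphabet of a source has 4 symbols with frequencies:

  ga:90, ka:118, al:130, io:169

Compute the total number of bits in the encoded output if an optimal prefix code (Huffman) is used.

1014

Merge the two smallest weights repeatedly:
ga(90) + ka(118) → 208
al(130) + io(169) → 299
208 + 299 → 507
Each symbol's bit-cost is frequency × depth; summing gives 1014 bits (equivalently 208 + 299 + 507).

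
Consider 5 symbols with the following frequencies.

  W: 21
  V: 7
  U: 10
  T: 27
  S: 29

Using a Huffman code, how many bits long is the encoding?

Build the Huffman tree bottom-up:
combine V(7), U(10) → 17
combine 17, W(21) → 38
combine T(27), S(29) → 56
combine 38, 56 → 94
Each symbol's bit-cost is frequency × depth; summing gives 205 bits (equivalently 17 + 38 + 56 + 94).

205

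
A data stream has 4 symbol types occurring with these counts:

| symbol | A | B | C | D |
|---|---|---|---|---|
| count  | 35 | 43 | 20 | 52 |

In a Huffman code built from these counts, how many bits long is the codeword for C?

Build the tree from the bottom:
C(20) + A(35) → 55
B(43) + D(52) → 95
55 + 95 → 150
C's leaf is at depth 2, giving a 2-bit codeword.

2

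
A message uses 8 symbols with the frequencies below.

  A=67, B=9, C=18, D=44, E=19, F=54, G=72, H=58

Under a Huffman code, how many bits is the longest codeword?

5

Merge the two lowest-weight nodes at each step:
combine B(9), C(18) → 27
combine E(19), 27 → 46
combine D(44), 46 → 90
combine F(54), H(58) → 112
combine A(67), G(72) → 139
combine 90, 112 → 202
combine 139, 202 → 341
The rarest symbols sit at the bottom; the longest codeword is 5 bits.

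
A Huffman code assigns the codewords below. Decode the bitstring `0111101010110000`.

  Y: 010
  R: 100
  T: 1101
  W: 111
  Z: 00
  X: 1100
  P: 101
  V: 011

VTYXZ

Read left to right; each codeword is recognised as soon as it completes (prefix code):
  011→V | 1101→T | 010→Y | 1100→X | 00→Z
Decoded message: VTYXZ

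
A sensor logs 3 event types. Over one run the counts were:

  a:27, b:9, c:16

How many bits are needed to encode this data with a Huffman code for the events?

Merge the two smallest weights repeatedly:
combine b(9), c(16) → 25
combine 25, a(27) → 52
Total encoded bits = sum of merged weights = 25 + 52 = 77.

77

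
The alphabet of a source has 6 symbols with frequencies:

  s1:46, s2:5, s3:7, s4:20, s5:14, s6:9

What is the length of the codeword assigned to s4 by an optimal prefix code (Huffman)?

Build the tree from the bottom:
combine s2(5), s3(7) → 12
combine s6(9), 12 → 21
combine s5(14), s4(20) → 34
combine 21, 34 → 55
combine s1(46), 55 → 101
The subtree containing s4 is merged 3 times, so code length = 3.

3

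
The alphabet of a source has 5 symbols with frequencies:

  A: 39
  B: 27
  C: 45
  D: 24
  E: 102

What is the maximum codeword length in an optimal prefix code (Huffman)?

Merge the two lowest-weight nodes at each step:
merge D(24) and B(27): 51
merge A(39) and C(45): 84
merge 51 and 84: 135
merge E(102) and 135: 237
Maximum depth reached is 3.

3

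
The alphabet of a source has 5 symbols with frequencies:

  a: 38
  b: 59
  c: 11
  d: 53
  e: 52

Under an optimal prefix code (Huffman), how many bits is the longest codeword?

Merge the two lowest-weight nodes at each step:
combine c(11), a(38) → 49
combine 49, e(52) → 101
combine d(53), b(59) → 112
combine 101, 112 → 213
The rarest symbols sit at the bottom; the longest codeword is 3 bits.

3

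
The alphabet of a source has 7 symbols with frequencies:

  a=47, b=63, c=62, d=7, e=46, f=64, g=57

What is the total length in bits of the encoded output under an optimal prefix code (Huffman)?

Merge the two smallest weights repeatedly:
d(7) + e(46) → 53
a(47) + 53 → 100
g(57) + c(62) → 119
b(63) + f(64) → 127
100 + 119 → 219
127 + 219 → 346
Each symbol's bit-cost is frequency × depth; summing gives 964 bits (equivalently 53 + 100 + 119 + 127 + 219 + 346).

964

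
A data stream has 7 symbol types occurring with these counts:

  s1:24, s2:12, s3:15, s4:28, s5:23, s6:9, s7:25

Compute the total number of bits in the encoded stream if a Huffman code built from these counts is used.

376

Build the Huffman tree bottom-up:
s6(9) + s2(12) → 21
s3(15) + 21 → 36
s5(23) + s1(24) → 47
s7(25) + s4(28) → 53
36 + 47 → 83
53 + 83 → 136
Total encoded bits = sum of merged weights = 21 + 36 + 47 + 53 + 83 + 136 = 376.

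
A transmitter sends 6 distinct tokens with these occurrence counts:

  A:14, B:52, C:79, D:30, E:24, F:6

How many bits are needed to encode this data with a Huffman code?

Merge the two smallest weights repeatedly:
merge F(6) and A(14): 20
merge 20 and E(24): 44
merge D(30) and 44: 74
merge B(52) and 74: 126
merge C(79) and 126: 205
Each symbol's bit-cost is frequency × depth; summing gives 469 bits (equivalently 20 + 44 + 74 + 126 + 205).

469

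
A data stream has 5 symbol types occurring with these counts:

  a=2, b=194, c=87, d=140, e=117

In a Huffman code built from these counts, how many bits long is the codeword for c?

Huffman merges, smallest pair first:
merge a(2) and c(87): 89
merge 89 and e(117): 206
merge d(140) and b(194): 334
merge 206 and 334: 540
c sits 3 levels below the root, so its codeword is 3 bits.

3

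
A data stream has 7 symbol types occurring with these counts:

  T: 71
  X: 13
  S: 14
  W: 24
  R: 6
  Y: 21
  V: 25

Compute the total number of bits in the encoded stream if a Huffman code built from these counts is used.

Greedily combine the two least-frequent nodes:
merge R(6) and X(13): 19
merge S(14) and 19: 33
merge Y(21) and W(24): 45
merge V(25) and 33: 58
merge 45 and 58: 103
merge T(71) and 103: 174
Total encoded bits = sum of merged weights = 19 + 33 + 45 + 58 + 103 + 174 = 432.

432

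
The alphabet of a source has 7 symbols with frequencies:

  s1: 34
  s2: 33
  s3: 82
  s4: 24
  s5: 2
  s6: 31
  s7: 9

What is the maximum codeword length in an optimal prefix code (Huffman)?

Merge the two lowest-weight nodes at each step:
merge s5(2) and s7(9): 11
merge 11 and s4(24): 35
merge s6(31) and s2(33): 64
merge s1(34) and 35: 69
merge 64 and 69: 133
merge s3(82) and 133: 215
The first pair merged (s5, s7) ends up deepest, at depth 5.

5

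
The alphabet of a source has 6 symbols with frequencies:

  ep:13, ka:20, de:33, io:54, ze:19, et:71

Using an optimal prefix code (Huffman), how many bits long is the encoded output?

504

Greedily combine the two least-frequent nodes:
combine ep(13), ze(19) → 32
combine ka(20), 32 → 52
combine de(33), 52 → 85
combine io(54), et(71) → 125
combine 85, 125 → 210
Each symbol's bit-cost is frequency × depth; summing gives 504 bits (equivalently 32 + 52 + 85 + 125 + 210).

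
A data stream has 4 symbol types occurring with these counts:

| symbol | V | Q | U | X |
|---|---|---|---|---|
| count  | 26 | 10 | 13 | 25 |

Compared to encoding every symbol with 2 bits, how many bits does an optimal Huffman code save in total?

3

Fixed-length: 2 bits × 74 symbols = 148 bits.
Huffman merges:
Q(10) + U(13) → 23
23 + X(25) → 48
V(26) + 48 → 74
Huffman total = 23 + 48 + 74 = 145 bits.
Saving = 148 − 145 = 3 bits.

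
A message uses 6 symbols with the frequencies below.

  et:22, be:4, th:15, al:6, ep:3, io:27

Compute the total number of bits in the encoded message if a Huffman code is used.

Greedily combine the two least-frequent nodes:
ep(3) + be(4) → 7
al(6) + 7 → 13
13 + th(15) → 28
et(22) + io(27) → 49
28 + 49 → 77
Each symbol's bit-cost is frequency × depth; summing gives 174 bits (equivalently 7 + 13 + 28 + 49 + 77).

174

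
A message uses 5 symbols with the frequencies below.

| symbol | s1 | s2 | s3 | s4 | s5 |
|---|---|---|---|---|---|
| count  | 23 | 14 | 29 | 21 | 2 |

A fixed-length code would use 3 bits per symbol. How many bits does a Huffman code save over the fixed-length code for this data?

Fixed-length: 3 bits × 89 symbols = 267 bits.
Huffman merges:
combine s5(2), s2(14) → 16
combine 16, s4(21) → 37
combine s1(23), s3(29) → 52
combine 37, 52 → 89
Huffman total = 16 + 37 + 52 + 89 = 194 bits.
Saving = 267 − 194 = 73 bits.

73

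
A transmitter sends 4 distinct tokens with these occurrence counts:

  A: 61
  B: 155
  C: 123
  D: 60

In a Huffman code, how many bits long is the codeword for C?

2

Huffman merges, smallest pair first:
combine D(60), A(61) → 121
combine 121, C(123) → 244
combine B(155), 244 → 399
The subtree containing C is merged 2 times, so code length = 2.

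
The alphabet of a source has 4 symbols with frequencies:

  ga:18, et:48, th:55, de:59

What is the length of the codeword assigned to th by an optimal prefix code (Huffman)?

2

Huffman merges, smallest pair first:
merge ga(18) and et(48): 66
merge th(55) and de(59): 114
merge 66 and 114: 180
th sits 2 levels below the root, so its codeword is 2 bits.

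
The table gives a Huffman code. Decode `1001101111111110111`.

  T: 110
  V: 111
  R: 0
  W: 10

Read left to right; each codeword is recognised as soon as it completes (prefix code):
  10→W | 0→R | 110→T | 111→V | 111→V | 111→V | 0→R | 111→V
Decoded message: WRTVVVRV

WRTVVVRV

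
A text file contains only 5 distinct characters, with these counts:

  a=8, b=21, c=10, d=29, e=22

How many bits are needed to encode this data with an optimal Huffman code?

Merge the two smallest weights repeatedly:
a(8) + c(10) → 18
18 + b(21) → 39
e(22) + d(29) → 51
39 + 51 → 90
Each symbol's bit-cost is frequency × depth; summing gives 198 bits (equivalently 18 + 39 + 51 + 90).

198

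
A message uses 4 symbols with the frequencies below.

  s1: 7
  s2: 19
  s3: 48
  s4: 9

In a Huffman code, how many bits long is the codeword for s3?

Repeatedly merge the two smallest:
merge s1(7) and s4(9): 16
merge 16 and s2(19): 35
merge 35 and s3(48): 83
s3 sits one level below the root: a 1-bit codeword.

1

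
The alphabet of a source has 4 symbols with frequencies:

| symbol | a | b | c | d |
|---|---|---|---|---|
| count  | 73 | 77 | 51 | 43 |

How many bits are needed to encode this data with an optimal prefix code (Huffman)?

Merge the two smallest weights repeatedly:
combine d(43), c(51) → 94
combine a(73), b(77) → 150
combine 94, 150 → 244
The encoded length is the sum of every internal node's weight: 94 + 150 + 244 = 488 bits.

488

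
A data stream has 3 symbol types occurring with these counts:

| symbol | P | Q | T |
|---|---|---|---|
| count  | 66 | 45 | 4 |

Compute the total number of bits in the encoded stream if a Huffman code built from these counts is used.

Build the Huffman tree bottom-up:
merge T(4) and Q(45): 49
merge 49 and P(66): 115
Each symbol's bit-cost is frequency × depth; summing gives 164 bits (equivalently 49 + 115).

164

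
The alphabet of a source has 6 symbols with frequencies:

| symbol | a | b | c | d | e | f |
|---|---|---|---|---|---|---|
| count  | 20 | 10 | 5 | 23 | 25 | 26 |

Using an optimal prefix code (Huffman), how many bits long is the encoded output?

268

Merge the two smallest weights repeatedly:
merge c(5) and b(10): 15
merge 15 and a(20): 35
merge d(23) and e(25): 48
merge f(26) and 35: 61
merge 48 and 61: 109
Total encoded bits = sum of merged weights = 15 + 35 + 48 + 61 + 109 = 268.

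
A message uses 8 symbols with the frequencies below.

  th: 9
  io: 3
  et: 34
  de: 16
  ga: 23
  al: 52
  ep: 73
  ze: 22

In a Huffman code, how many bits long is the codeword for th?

5

Build the tree from the bottom:
combine io(3), th(9) → 12
combine 12, de(16) → 28
combine ze(22), ga(23) → 45
combine 28, et(34) → 62
combine 45, al(52) → 97
combine 62, ep(73) → 135
combine 97, 135 → 232
The subtree containing th is merged 5 times, so code length = 5.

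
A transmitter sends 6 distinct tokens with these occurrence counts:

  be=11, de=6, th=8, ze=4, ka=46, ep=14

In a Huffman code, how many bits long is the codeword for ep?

3

Build the tree from the bottom:
ze(4) + de(6) → 10
th(8) + 10 → 18
be(11) + ep(14) → 25
18 + 25 → 43
43 + ka(46) → 89
The subtree containing ep is merged 3 times, so code length = 3.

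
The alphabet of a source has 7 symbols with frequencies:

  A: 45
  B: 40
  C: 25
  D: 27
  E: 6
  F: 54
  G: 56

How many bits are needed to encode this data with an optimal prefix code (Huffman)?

Build the Huffman tree bottom-up:
E(6) + C(25) → 31
D(27) + 31 → 58
B(40) + A(45) → 85
F(54) + G(56) → 110
58 + 85 → 143
110 + 143 → 253
Total encoded bits = sum of merged weights = 31 + 58 + 85 + 110 + 143 + 253 = 680.

680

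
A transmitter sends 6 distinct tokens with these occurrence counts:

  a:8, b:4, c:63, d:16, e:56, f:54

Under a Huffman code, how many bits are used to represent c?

Repeatedly merge the two smallest:
b(4) + a(8) → 12
12 + d(16) → 28
28 + f(54) → 82
e(56) + c(63) → 119
82 + 119 → 201
c sits 2 levels below the root, so its codeword is 2 bits.

2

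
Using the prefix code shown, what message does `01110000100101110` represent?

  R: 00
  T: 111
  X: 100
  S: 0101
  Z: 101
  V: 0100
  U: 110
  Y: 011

Read left to right; each codeword is recognised as soon as it completes (prefix code):
  011→Y | 100→X | 00→R | 100→X | 101→Z | 110→U
Decoded message: YXRXZU

YXRXZU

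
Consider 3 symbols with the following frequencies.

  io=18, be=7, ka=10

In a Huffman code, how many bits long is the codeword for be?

2

Huffman merges, smallest pair first:
combine be(7), ka(10) → 17
combine 17, io(18) → 35
be's leaf is at depth 2, giving a 2-bit codeword.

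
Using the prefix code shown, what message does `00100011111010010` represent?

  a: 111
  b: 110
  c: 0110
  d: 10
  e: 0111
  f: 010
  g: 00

gdgabdf

Read left to right; each codeword is recognised as soon as it completes (prefix code):
  00→g | 10→d | 00→g | 111→a | 110→b | 10→d | 010→f
Decoded message: gdgabdf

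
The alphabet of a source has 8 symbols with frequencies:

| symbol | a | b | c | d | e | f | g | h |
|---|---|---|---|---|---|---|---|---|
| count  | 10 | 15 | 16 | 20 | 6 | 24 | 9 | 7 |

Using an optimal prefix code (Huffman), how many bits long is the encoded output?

Build the Huffman tree bottom-up:
e(6) + h(7) → 13
g(9) + a(10) → 19
13 + b(15) → 28
c(16) + 19 → 35
d(20) + f(24) → 44
28 + 35 → 63
44 + 63 → 107
Each symbol's bit-cost is frequency × depth; summing gives 309 bits (equivalently 13 + 19 + 28 + 35 + 44 + 63 + 107).

309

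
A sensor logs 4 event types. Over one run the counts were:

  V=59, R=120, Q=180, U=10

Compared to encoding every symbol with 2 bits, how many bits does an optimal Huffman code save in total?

111

Fixed-length: 2 bits × 369 symbols = 738 bits.
Huffman merges:
U(10) + V(59) → 69
69 + R(120) → 189
Q(180) + 189 → 369
Huffman total = 69 + 189 + 369 = 627 bits.
Saving = 738 − 627 = 111 bits.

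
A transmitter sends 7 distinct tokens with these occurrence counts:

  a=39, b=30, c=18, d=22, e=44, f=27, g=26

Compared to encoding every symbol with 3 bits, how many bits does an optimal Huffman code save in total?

44

Fixed-length: 3 bits × 206 symbols = 618 bits.
Huffman merges:
merge c(18) and d(22): 40
merge g(26) and f(27): 53
merge b(30) and a(39): 69
merge 40 and e(44): 84
merge 53 and 69: 122
merge 84 and 122: 206
Huffman total = 40 + 53 + 69 + 84 + 122 + 206 = 574 bits.
Saving = 618 − 574 = 44 bits.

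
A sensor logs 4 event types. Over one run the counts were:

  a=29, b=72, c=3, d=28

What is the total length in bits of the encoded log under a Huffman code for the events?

223

Merge the two smallest weights repeatedly:
combine c(3), d(28) → 31
combine a(29), 31 → 60
combine 60, b(72) → 132
The encoded length is the sum of every internal node's weight: 31 + 60 + 132 = 223 bits.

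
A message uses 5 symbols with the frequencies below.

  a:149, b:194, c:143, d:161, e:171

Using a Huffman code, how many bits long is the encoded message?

1928

Greedily combine the two least-frequent nodes:
merge c(143) and a(149): 292
merge d(161) and e(171): 332
merge b(194) and 292: 486
merge 332 and 486: 818
Each symbol's bit-cost is frequency × depth; summing gives 1928 bits (equivalently 292 + 332 + 486 + 818).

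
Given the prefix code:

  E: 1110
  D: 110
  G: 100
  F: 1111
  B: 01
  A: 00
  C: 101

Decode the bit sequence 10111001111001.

Read left to right; each codeword is recognised as soon as it completes (prefix code):
  101→C | 110→D | 01→B | 1110→E | 01→B
Decoded message: CDBEB

CDBEB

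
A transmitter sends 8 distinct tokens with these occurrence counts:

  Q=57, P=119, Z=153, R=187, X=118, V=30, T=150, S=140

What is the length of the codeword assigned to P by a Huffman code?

Build the tree from the bottom:
V(30) + Q(57) → 87
87 + X(118) → 205
P(119) + S(140) → 259
T(150) + Z(153) → 303
R(187) + 205 → 392
259 + 303 → 562
392 + 562 → 954
P sits 3 levels below the root, so its codeword is 3 bits.

3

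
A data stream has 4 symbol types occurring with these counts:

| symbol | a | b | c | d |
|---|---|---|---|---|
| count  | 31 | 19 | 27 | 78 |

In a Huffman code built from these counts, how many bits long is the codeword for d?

Build the tree from the bottom:
b(19) + c(27) → 46
a(31) + 46 → 77
77 + d(78) → 155
d sits one level below the root: a 1-bit codeword.

1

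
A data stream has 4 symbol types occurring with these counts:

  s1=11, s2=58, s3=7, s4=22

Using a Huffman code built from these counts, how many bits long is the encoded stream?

156

Greedily combine the two least-frequent nodes:
merge s3(7) and s1(11): 18
merge 18 and s4(22): 40
merge 40 and s2(58): 98
The encoded length is the sum of every internal node's weight: 18 + 40 + 98 = 156 bits.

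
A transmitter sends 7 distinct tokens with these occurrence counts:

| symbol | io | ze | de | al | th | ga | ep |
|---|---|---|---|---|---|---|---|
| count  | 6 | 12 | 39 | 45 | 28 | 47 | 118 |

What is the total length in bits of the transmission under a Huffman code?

713

Build the Huffman tree bottom-up:
combine io(6), ze(12) → 18
combine 18, th(28) → 46
combine de(39), al(45) → 84
combine 46, ga(47) → 93
combine 84, 93 → 177
combine ep(118), 177 → 295
The encoded length is the sum of every internal node's weight: 18 + 46 + 84 + 93 + 177 + 295 = 713 bits.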